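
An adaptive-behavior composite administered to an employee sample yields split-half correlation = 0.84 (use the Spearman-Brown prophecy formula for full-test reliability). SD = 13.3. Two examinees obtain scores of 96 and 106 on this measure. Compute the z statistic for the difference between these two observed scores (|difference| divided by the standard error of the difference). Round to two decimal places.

1.80

Spearman-Brown: r = 2(0.84) / (1 + 0.84) = 1.680 / 1.840 ≈ 0.913
SEM = 13.300 · √(1 − 0.913) = 13.300 · √0.087 ≈ 13.300 · 0.295 ≈ 3.922
SE_diff = √2 · SEM ≈ 5.546
z = 10 / 5.546 ≈ 1.803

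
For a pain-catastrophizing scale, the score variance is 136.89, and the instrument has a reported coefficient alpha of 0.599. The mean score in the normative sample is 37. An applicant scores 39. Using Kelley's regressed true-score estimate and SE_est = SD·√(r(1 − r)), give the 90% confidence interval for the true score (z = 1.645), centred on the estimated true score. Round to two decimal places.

SD = √136.89 ≈ 11.700
Estimated true score = 0.599*39 + (1 − 0.599)*37 ≈ 38.198
SE_est = SD * √(r(1 − r)) = 11.700 * √0.240 ≈ 11.700 * 0.490 ≈ 5.734
90% CI: 38.198 ± 9.433 ≈ (28.765, 47.631)

[28.77, 47.63]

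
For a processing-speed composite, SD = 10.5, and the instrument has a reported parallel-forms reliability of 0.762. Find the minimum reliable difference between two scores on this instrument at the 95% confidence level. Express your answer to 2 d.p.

14.20

SEM = 10.5000 × √(1 − 0.7620) = 10.5000 × √0.2380 ≈ 10.5000 × 0.4879 ≈ 5.1225
Standard error of the difference = 5.1225·√2 ≈ 7.2442
Smallest detectable difference = 1.96×7.2442 ≈ 14.1987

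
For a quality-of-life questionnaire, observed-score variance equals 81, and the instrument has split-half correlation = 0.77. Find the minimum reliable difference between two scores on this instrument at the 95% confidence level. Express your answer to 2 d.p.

SD = √81 ≈ 9.000
Full-length reliability (Spearman-Brown) = 2(0.77)/(1+0.77) ≈ 0.870
SEM = 9.000 * √(1 − 0.870) = 9.000 * √0.130 ≈ 9.000 * 0.360 ≈ 3.244
Standard error of the difference = 3.244·√2 ≈ 4.588
Smallest detectable difference = 1.96*4.588 ≈ 8.993

8.99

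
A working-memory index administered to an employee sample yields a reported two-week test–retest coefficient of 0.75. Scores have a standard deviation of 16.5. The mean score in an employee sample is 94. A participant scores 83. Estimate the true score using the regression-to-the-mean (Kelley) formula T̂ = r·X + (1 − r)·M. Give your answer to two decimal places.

85.75

T̂ = 0.750(83) + 0.250(94) ≈ 85.750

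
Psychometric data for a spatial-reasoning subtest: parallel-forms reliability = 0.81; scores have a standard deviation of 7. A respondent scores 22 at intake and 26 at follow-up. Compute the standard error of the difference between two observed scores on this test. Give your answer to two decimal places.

SEM = 7.000 * √(1 − 0.810) = 7.000 * √0.190 ≈ 7.000 * 0.436 ≈ 3.051
Standard error of the difference = 3.051·√2 ≈ 4.315

4.32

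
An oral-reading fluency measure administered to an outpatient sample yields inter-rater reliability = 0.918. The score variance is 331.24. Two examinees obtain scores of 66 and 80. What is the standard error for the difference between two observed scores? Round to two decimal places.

SD = √331.24 ≈ 18.2000
SEM = 18.2000 * √(1 − 0.9180) = 18.2000 * √0.0820 ≈ 18.2000 * 0.2864 ≈ 5.2117
Standard error of the difference = 5.2117·√2 ≈ 7.3704

7.37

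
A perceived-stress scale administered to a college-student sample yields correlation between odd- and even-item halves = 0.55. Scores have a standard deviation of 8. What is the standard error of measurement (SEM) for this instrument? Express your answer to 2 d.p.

4.31

Full-length reliability (Spearman-Brown) = 2(0.55)/(1+0.55) ≈ 0.7097
SEM = 8.0000 × √(1 − 0.7097) = 8.0000 × √0.2903 ≈ 8.0000 × 0.5388 ≈ 4.3105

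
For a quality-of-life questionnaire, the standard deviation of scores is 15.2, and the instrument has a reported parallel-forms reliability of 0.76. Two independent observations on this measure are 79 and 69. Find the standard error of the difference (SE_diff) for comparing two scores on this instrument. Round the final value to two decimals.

SEM = 15.2000×√(1 − 0.7600) ≈ 7.4464
SE_diff = √2 × SEM ≈ 10.5309

10.53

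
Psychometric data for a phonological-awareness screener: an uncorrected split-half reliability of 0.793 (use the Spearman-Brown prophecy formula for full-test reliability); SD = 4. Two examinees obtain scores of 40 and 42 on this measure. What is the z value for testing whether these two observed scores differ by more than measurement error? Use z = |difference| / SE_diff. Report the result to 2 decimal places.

Spearman-Brown: r = 2(0.793) / (1 + 0.793) = 1.5860 / 1.7930 ≃ 0.8846
SEM = 4.0000 * √(1 − 0.8846) = 4.0000 * √0.1154 ≃ 4.0000 * 0.3398 ≃ 1.3591
SE_diff = √2 * SEM ≃ 1.9221
z = 2 / 1.9221 ≃ 1.0405

1.04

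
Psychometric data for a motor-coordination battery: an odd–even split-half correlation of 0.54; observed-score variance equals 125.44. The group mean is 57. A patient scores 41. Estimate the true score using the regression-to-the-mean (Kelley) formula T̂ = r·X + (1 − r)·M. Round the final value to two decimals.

45.78

Spearman-Brown: r = 2(0.54) / (1 + 0.54) = 1.0800 / 1.5400 ≈ 0.7013
T̂ = r·X + (1 − r)·M = 0.7013×41 + 0.2987×57 ≈ 28.7532 + 17.0260 ≈ 45.7792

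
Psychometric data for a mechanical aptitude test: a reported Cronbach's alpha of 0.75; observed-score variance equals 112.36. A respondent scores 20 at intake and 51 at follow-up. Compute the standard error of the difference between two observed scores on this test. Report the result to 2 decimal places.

σ = 112.36^(1/2) = 10.600
SEM = 10.600·√(1 − 0.750) ≈ 5.300
SE_diff = SEM · √2 ≈ 5.300 · 1.414 ≈ 7.495

7.50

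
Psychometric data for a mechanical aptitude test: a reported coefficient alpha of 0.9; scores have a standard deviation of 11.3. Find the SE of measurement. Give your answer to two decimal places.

3.57

SEM = 11.30000 × √(1 − 0.90000) = 11.30000 × √0.10000 ≈ 11.30000 × 0.31623 ≈ 3.57337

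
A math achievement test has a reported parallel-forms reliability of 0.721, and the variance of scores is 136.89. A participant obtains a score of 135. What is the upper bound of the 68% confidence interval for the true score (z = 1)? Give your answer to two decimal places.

σ = 136.89^(1/2) = 11.7000
SEM = 11.7000 * √(1 − 0.7210) = 11.7000 * √0.2790 ≈ 11.7000 * 0.5282 ≈ 6.1800
Half-width = 1*6.1800 ≈ 6.1800
Upper limit = 135 + 6.1800 ≈ 141.1800

141.18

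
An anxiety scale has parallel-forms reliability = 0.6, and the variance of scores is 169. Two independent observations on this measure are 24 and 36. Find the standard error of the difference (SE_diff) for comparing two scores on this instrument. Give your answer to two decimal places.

σ = 169^(1/2) = 13.0000
SEM = 13.0000 · √(1 − 0.6000) = 13.0000 · √0.4000 ≈ 13.0000 · 0.6325 ≈ 8.2219
SE_diff = SEM · √2 ≈ 8.2219 · 1.4142 ≈ 11.6276

11.63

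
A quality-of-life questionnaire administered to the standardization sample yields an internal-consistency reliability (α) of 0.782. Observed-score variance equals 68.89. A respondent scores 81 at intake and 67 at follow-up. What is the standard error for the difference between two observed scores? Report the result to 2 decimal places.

5.48

SD = √68.89 = 8.300
The standard error of measurement is 8.300×√(1 − 0.782) ≈ 8.300×0.467 ≈ 3.875.
SE_diff = √2 × SEM ≈ 5.481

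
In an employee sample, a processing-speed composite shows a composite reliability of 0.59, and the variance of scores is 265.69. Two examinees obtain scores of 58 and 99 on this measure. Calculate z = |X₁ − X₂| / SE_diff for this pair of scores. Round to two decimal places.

2.78

σ = 265.69^(1/2) = 16.300
The standard error of measurement is 16.300·√(1 − 0.590) ≈ 16.300·0.640 ≈ 10.437.
Standard error of the difference = 10.437·√2 ≈ 14.760
z = 41 / 14.760 ≈ 2.778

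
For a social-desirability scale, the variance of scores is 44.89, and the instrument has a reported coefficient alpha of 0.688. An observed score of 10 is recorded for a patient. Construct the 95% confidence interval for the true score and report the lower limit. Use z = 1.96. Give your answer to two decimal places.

σ = 44.89^(1/2) = 6.7000
The standard error of measurement is 6.7000×√(1 − 0.6880) ≃ 6.7000×0.5586 ≃ 3.7424.
Margin = 1.96 × 3.7424 ≃ 7.3351
Lower limit = 10 − 7.3351 ≃ 2.6649

2.66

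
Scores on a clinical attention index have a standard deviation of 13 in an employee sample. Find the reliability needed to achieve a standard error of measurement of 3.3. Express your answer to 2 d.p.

0.94

Required reliability = 1 − (SEM/SD)² = 1 − 0.064 ≃ 0.936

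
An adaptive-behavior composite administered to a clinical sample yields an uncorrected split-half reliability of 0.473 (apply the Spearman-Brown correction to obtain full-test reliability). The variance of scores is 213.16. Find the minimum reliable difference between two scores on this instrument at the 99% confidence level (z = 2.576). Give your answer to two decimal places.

31.81

SD = √213.16 = 14.600
r_full = 2·0.473 / (1 + 0.473) ≈ 0.642
SEM = 14.600 × √(1 − 0.642) = 14.600 × √0.358 ≈ 14.600 × 0.598 ≈ 8.733
Standard error of the difference = 8.733·√2 ≈ 12.350
Smallest detectable difference = 2.576×12.350 ≈ 31.814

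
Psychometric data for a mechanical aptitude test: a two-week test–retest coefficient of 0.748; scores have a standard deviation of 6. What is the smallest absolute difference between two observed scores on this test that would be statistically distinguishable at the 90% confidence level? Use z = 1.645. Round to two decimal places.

SEM = 6.000*√(1 − 0.748) ≃ 3.012
Standard error of the difference = 3.012·√2 ≃ 4.260
Minimum reliable difference = 1.645 * SE_diff ≃ 1.645 * 4.260 ≃ 7.007

7.01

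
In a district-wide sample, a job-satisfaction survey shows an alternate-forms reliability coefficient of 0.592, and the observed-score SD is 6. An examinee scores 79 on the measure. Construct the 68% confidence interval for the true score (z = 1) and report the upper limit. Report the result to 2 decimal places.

82.83

The standard error of measurement is 6.0000*√(1 − 0.5920) ≃ 6.0000*0.6387 ≃ 3.8325.
Half-width = 1*3.8325 ≃ 3.8325
Upper bound: 79 + 3.8325 = 82.8325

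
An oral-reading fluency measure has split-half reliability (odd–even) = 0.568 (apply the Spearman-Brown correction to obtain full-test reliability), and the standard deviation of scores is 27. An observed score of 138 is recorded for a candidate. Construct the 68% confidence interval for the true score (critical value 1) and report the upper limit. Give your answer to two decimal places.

152.17

r_full = 2·0.568 / (1 + 0.568) ≈ 0.724
SEM = 27.000 * √(1 − 0.724) = 27.000 * √0.276 ≈ 27.000 * 0.525 ≈ 14.172
Half-width = 1*14.172 ≈ 14.172
Upper limit = 138 + 14.172 ≈ 152.172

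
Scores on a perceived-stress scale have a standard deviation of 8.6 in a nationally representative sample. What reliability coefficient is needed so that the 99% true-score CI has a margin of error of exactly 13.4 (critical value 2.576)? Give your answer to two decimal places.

0.63

SEM needed = half-width / z = 13.4/2.576 ≈ 5.202
r = 1 − (SEM / SD)² = 1 − (5.202 / 8.6)² ≈ 1 − 0.366 ≈ 0.634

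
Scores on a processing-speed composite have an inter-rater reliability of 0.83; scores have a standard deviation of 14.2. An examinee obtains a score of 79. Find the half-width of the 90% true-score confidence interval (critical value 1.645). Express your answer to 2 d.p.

9.63

SEM = 14.2000*√(1 − 0.8300) ≃ 5.8548
Half-width = 1.645*5.8548 ≃ 9.6312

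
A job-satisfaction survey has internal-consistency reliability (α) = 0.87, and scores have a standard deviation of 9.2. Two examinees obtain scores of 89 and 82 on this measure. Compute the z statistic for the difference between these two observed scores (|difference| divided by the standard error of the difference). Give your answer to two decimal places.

1.49

SEM = 9.2000 * √(1 − 0.8700) = 9.2000 * √0.1300 ≃ 9.2000 * 0.3606 ≃ 3.3171
Standard error of the difference = 3.3171·√2 ≃ 4.6911
z = 7 / 4.6911 ≃ 1.4922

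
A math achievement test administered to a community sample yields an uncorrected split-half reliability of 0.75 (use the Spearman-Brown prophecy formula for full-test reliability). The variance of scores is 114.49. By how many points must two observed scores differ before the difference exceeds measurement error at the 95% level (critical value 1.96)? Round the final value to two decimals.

SD = √114.49 ≈ 10.7000
Spearman-Brown: r = 2(0.75) / (1 + 0.75) = 1.5000 / 1.7500 ≈ 0.8571
SEM = 10.7000 × √(1 − 0.8571) = 10.7000 × √0.1429 ≈ 10.7000 × 0.3780 ≈ 4.0442
SE_diff = SEM × √2 ≈ 4.0442 × 1.4142 ≈ 5.7194
Smallest detectable difference = 1.96×5.7194 ≈ 11.2100

11.21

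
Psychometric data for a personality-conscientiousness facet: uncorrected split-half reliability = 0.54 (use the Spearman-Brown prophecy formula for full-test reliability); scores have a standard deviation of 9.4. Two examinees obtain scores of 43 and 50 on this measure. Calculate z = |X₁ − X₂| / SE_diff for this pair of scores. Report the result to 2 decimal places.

r_full = 2·0.54 / (1 + 0.54) ≈ 0.7013
The standard error of measurement is 9.4000·√(1 − 0.7013) ≈ 9.4000·0.5465 ≈ 5.1374.
SE_diff = √2 · SEM ≈ 7.2654
z = |43 − 50| / 7.2654 = 7 / 7.2654 ≈ 0.9635

0.96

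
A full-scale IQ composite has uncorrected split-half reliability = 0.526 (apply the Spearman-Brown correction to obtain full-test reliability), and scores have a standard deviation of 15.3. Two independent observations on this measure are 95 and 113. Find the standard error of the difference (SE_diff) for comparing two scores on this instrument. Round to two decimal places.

Spearman-Brown: r = 2(0.526) / (1 + 0.526) = 1.052 / 1.526 ≈ 0.689
The standard error of measurement is 15.300*√(1 − 0.689) ≈ 15.300*0.557 ≈ 8.527.
Standard error of the difference = 8.527·√2 ≈ 12.059

12.06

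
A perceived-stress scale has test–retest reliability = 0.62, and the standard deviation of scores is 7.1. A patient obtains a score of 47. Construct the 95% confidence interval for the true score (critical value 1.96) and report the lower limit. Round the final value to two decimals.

38.42

The standard error of measurement is 7.1000·√(1 − 0.6200) ≈ 7.1000·0.6164 ≈ 4.3767.
Half-width = 1.96·4.3767 ≈ 8.5784
Lower bound: 47 − 8.5784 = 38.4216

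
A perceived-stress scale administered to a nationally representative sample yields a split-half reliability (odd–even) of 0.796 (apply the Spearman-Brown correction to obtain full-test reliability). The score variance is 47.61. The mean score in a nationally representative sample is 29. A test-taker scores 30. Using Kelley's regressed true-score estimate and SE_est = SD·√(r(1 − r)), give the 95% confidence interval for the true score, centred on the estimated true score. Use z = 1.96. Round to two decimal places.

σ = 47.61^(1/2) = 6.9000
r_full = 2·0.796 / (1 + 0.796) ≈ 0.8864
T̂ = 0.8864(30) + 0.1136(29) ≈ 29.8864
SE_est = SD * √(r(1 − r)) = 6.9000 * √0.1007 ≈ 6.9000 * 0.3173 ≈ 2.1894
95% CI: 29.8864 ± 4.2913 ≈ (25.5951, 34.1777)

[25.60, 34.18]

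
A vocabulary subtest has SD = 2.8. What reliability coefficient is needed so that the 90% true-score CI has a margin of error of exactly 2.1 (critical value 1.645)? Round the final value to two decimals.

Required SEM = 2.1 / 1.645 ≈ 1.277
r = 1 − (1.277/2.8)² ≈ 1 − 0.208 ≈ 0.792

0.79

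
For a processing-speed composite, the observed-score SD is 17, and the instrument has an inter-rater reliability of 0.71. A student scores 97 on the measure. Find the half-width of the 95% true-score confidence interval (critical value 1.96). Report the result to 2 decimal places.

The standard error of measurement is 17.0000*√(1 − 0.7100) ≃ 17.0000*0.5385 ≃ 9.1548.
1.96 * SEM ≃ 17.9434

17.94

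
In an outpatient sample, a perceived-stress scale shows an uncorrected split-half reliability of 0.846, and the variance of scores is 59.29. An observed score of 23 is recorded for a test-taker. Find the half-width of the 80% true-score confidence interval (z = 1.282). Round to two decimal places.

SD = √59.29 ≈ 7.7000
r_full = 2·0.846 / (1 + 0.846) ≈ 0.9166
SEM = 7.7000 · √(1 − 0.9166) = 7.7000 · √0.0834 ≈ 7.7000 · 0.2888 ≈ 2.2240
Margin = 1.282 · 2.2240 ≈ 2.8512

2.85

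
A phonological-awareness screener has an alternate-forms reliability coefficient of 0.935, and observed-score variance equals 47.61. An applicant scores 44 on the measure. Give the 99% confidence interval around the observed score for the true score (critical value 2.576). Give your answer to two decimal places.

σ = 47.61^(1/2) = 6.9000
SEM = 6.9000*√(1 − 0.9350) ≃ 1.7592
Half-width = 2.576*1.7592 ≃ 4.5316
99% CI: 44 ± 4.5316 = [39.4684, 48.5316]

[39.47, 48.53]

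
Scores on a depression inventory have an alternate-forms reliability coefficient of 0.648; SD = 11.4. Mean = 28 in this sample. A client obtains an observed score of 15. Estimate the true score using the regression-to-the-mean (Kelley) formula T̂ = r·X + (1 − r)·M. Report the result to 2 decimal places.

Estimated true score = 0.6480·15 + (1 − 0.6480)·28 ≈ 19.5760

19.58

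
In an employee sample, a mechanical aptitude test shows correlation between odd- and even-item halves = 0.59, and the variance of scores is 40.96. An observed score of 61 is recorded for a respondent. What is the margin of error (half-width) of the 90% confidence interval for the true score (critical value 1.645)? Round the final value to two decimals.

5.35

SD = √40.96 = 6.400
Spearman-Brown: r = 2(0.59) / (1 + 0.59) = 1.180 / 1.590 ≈ 0.742
SEM = 6.400 × √(1 − 0.742) = 6.400 × √0.258 ≈ 6.400 × 0.508 ≈ 3.250
Half-width = 1.645×3.250 ≈ 5.346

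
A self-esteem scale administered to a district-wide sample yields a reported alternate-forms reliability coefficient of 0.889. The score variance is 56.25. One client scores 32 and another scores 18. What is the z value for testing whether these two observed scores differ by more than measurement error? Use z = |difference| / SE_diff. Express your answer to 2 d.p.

SD = √56.25 ≃ 7.500
The standard error of measurement is 7.500*√(1 − 0.889) ≃ 7.500*0.333 ≃ 2.499.
SE_diff = √2 * SEM ≃ 3.534
z = 14 / 3.534 ≃ 3.962

3.96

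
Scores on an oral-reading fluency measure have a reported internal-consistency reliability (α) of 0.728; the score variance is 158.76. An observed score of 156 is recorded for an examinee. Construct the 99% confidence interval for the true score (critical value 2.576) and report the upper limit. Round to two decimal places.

SD = √158.76 = 12.600
The standard error of measurement is 12.600*√(1 − 0.728) ≈ 12.600*0.522 ≈ 6.571.
Half-width = 2.576*6.571 ≈ 16.928
Upper bound: 156 + 16.928 = 172.928

172.93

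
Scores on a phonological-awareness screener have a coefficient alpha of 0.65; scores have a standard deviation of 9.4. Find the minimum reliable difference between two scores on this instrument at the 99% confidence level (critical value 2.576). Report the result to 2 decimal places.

20.26

The standard error of measurement is 9.4000·√(1 − 0.6500) ≃ 9.4000·0.5916 ≃ 5.5611.
SE_diff = √2 · SEM ≃ 7.8646
Minimum reliable difference = 2.576 · SE_diff ≃ 2.576 · 7.8646 ≃ 20.2592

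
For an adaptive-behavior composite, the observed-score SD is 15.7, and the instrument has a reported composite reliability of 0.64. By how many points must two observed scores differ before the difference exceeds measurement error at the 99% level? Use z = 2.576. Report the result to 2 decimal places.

34.32

SEM = 15.700 × √(1 − 0.640) = 15.700 × √0.360 ≈ 15.700 × 0.600 ≈ 9.420
SE_diff = √2 × SEM ≈ 13.322
Minimum reliable difference = 2.576 × SE_diff ≈ 2.576 × 13.322 ≈ 34.317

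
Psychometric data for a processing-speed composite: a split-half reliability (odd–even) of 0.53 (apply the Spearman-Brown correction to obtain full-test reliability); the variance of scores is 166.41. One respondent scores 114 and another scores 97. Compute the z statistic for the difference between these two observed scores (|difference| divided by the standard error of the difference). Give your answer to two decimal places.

1.68

SD = √166.41 = 12.90000
r_full = 2·0.53 / (1 + 0.53) ≈ 0.69281
SEM = 12.90000·√(1 − 0.69281) ≈ 7.14978
SE_diff = SEM · √2 ≈ 7.14978 · 1.41421 ≈ 10.11132
z = |114 − 97| / 10.11132 = 17 / 10.11132 ≈ 1.68128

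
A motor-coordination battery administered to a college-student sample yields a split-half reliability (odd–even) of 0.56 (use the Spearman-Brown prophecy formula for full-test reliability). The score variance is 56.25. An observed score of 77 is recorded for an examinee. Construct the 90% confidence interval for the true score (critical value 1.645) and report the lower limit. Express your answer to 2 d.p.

70.45

SD = √56.25 = 7.5000
Spearman-Brown: r = 2(0.56) / (1 + 0.56) = 1.1200 / 1.5600 ≃ 0.7179
SEM = 7.5000 · √(1 − 0.7179) = 7.5000 · √0.2821 ≃ 7.5000 · 0.5311 ≃ 3.9831
Margin = 1.645 · 3.9831 ≃ 6.5523
Lower bound: 77 − 6.5523 = 70.4477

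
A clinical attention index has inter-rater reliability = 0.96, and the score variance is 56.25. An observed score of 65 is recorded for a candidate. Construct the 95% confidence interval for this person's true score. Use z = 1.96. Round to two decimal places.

[62.06, 67.94]

σ = 56.25^(1/2) = 7.500
SEM = 7.500×√(1 − 0.960) ≈ 1.500
1.96 × SEM ≈ 2.940
CI = 65 ± 2.940 → [62.060, 67.940]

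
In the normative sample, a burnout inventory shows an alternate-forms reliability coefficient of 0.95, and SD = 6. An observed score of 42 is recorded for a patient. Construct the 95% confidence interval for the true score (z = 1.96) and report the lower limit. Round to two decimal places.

39.37

SEM = 6.000 × √(1 − 0.950) = 6.000 × √0.050 ≈ 6.000 × 0.224 ≈ 1.342
Margin = 1.96 × 1.342 ≈ 2.630
Lower bound: 42 − 2.630 = 39.370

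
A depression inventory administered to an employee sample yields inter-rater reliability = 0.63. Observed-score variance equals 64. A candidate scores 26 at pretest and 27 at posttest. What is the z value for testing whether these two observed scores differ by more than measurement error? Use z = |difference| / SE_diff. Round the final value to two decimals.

SD = √64 ≈ 8.000
The standard error of measurement is 8.000*√(1 − 0.630) ≈ 8.000*0.608 ≈ 4.866.
SE_diff = SEM * √2 ≈ 4.866 * 1.414 ≈ 6.882
z = 1 / 6.882 ≈ 0.145

0.15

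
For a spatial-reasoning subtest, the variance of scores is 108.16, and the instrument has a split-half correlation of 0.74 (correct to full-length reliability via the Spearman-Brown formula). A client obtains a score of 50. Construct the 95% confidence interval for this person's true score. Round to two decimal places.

SD = √108.16 ≃ 10.40000
r_full = 2·0.74 / (1 + 0.74) ≃ 0.85057
SEM = 10.40000 × √(1 − 0.85057) = 10.40000 × √0.14943 ≃ 10.40000 × 0.38656 ≃ 4.02018
1.96 × SEM ≃ 7.87955
Interval: (42.12045, 57.87955)

[42.12, 57.88]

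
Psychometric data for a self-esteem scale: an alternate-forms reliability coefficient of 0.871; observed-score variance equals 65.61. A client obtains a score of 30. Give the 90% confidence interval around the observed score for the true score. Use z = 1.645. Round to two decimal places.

SD = √65.61 = 8.100
SEM = 8.100*√(1 − 0.871) ≈ 2.909
1.645 * SEM ≈ 4.786
Interval: (25.214, 34.786)

[25.21, 34.79]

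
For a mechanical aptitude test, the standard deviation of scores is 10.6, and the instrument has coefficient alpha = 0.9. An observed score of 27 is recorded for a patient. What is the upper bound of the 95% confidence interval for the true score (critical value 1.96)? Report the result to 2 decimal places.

SEM = 10.60000 * √(1 − 0.90000) = 10.60000 * √0.10000 ≈ 10.60000 * 0.31623 ≈ 3.35201
1.96 * SEM ≈ 6.56995
Upper limit = 27 + 6.56995 ≈ 33.56995

33.57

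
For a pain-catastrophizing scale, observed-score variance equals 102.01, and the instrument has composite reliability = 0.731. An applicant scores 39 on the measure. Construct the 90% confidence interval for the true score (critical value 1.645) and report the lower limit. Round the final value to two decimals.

σ = 102.01^(1/2) = 10.100
SEM = 10.100 · √(1 − 0.731) = 10.100 · √0.269 ≈ 10.100 · 0.519 ≈ 5.238
Half-width = 1.645·5.238 ≈ 8.617
Lower bound: 39 − 8.617 = 30.383

30.38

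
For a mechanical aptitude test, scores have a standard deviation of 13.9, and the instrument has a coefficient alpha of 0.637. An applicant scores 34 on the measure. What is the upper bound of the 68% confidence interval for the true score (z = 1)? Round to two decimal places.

42.37

SEM = 13.90000*√(1 − 0.63700) ≈ 8.37468
1 * SEM ≈ 8.37468
Upper limit = 34 + 8.37468 ≈ 42.37468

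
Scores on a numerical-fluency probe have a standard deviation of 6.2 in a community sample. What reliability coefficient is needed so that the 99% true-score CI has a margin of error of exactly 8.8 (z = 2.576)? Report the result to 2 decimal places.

SEM needed = half-width / z = 8.8/2.576 ≈ 3.4161
r = 1 − (SEM / SD)² = 1 − (3.4161 / 6.2)² ≈ 1 − 0.3036 ≈ 0.6964

0.70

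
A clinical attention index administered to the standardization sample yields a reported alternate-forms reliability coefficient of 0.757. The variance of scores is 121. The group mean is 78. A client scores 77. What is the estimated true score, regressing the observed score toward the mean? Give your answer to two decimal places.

Estimated true score = 0.7570×77 + (1 − 0.7570)×78 ≈ 77.2430

77.24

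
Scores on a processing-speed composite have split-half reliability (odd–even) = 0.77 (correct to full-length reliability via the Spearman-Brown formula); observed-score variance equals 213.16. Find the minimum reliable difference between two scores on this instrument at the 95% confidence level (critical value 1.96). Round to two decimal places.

14.59

SD = √213.16 ≈ 14.6000
r_full = 2·0.77 / (1 + 0.77) ≈ 0.8701
SEM = 14.6000 · √(1 − 0.8701) = 14.6000 · √0.1299 ≈ 14.6000 · 0.3605 ≈ 5.2630
Standard error of the difference = 5.2630·√2 ≈ 7.4430
Smallest detectable difference = 1.96·7.4430 ≈ 14.5882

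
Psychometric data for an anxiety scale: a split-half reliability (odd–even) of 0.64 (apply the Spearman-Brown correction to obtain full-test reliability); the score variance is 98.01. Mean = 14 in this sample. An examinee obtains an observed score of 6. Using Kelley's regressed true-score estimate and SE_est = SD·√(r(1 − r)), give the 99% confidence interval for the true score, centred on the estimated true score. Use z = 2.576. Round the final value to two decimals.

σ = 98.01^(1/2) = 9.9000
Spearman-Brown: r = 2(0.64) / (1 + 0.64) = 1.2800 / 1.6400 ≈ 0.7805
T̂ = r·X + (1 − r)·M = 0.7805·6 + 0.2195·14 ≈ 4.6829 + 3.0732 ≈ 7.7561
SE_est = 9.9000·√(0.7805·0.2195) ≈ 4.0978
CI = 7.7561 ± 2.576 · 4.0978 → [-2.7998, 18.3120]

[-2.80, 18.31]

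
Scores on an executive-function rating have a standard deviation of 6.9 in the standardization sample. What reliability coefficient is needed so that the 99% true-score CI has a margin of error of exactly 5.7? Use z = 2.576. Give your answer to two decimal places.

Required SEM = 5.7 / 2.576 ≈ 2.213
r = 1 − (SEM / SD)² = 1 − (2.213 / 6.9)² ≈ 1 − 0.103 ≈ 0.897

0.90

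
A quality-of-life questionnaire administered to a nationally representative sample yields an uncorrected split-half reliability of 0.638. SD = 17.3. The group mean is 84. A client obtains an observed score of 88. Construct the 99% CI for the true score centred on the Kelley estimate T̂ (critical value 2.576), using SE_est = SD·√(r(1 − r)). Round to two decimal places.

Full-length reliability (Spearman-Brown) = 2(0.638)/(1+0.638) ≈ 0.77900
Estimated true score = 0.77900*88 + (1 − 0.77900)*84 ≈ 87.11600
SE_est = 17.30000*√(0.77900*0.22100) ≈ 7.17814
99% CI: 87.11600 ± 18.49088 ≈ (68.62511, 105.60688)

[68.63, 105.61]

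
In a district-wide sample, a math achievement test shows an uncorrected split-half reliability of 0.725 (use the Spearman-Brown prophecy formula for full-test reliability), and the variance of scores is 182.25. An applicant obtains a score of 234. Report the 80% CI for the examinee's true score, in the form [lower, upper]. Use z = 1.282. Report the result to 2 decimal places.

SD = √182.25 ≈ 13.500
Spearman-Brown: r = 2(0.725) / (1 + 0.725) = 1.450 / 1.725 ≈ 0.841
SEM = 13.500 * √(1 − 0.841) = 13.500 * √0.159 ≈ 13.500 * 0.399 ≈ 5.390
Margin = 1.282 * 5.390 ≈ 6.910
80% CI: 234 ± 6.910 = [227.090, 240.910]

[227.09, 240.91]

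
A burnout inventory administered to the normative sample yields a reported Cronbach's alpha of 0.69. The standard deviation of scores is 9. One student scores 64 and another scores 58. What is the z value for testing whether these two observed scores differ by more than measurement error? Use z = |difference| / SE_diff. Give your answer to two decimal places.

0.85

SEM = 9.00000*√(1 − 0.69000) ≃ 5.01099
SE_diff = SEM * √2 ≃ 5.01099 * 1.41421 ≃ 7.08661
z = |64 − 58| / 7.08661 = 6 / 7.08661 ≃ 0.84667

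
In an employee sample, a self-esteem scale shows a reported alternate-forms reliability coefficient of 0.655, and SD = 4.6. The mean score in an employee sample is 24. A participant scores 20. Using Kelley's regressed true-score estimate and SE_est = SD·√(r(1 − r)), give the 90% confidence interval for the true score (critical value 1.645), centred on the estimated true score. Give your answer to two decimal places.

T̂ = 0.6550(20) + 0.3450(24) ≈ 21.3800
SE_est = SD * √(r(1 − r)) = 4.6000 * √0.2260 ≈ 4.6000 * 0.4754 ≈ 2.1867
90% CI: 21.3800 ± 3.5971 ≈ (17.7829, 24.9771)

[17.78, 24.98]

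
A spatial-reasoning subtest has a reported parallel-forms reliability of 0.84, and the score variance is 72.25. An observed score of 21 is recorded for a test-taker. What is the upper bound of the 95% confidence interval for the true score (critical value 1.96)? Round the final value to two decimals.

σ = 72.25^(1/2) = 8.50000
SEM = 8.50000*√(1 − 0.84000) ≈ 3.40000
1.96 * SEM ≈ 6.66400
Upper bound: 21 + 6.66400 = 27.66400

27.66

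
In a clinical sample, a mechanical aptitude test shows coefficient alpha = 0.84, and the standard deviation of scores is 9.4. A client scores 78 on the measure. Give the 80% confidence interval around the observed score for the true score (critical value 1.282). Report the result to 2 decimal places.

[73.18, 82.82]

SEM = 9.400 · √(1 − 0.840) = 9.400 · √0.160 ≈ 9.400 · 0.400 ≈ 3.760
Half-width = 1.282·3.760 ≈ 4.820
80% CI: 78 ± 4.820 = [73.180, 82.820]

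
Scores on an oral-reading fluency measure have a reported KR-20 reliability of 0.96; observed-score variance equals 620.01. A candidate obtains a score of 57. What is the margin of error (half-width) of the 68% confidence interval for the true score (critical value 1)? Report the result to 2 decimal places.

σ = 620.01^(1/2) = 24.900
The standard error of measurement is 24.900×√(1 − 0.960) ≈ 24.900×0.200 ≈ 4.980.
Half-width = 1×4.980 ≈ 4.980

4.98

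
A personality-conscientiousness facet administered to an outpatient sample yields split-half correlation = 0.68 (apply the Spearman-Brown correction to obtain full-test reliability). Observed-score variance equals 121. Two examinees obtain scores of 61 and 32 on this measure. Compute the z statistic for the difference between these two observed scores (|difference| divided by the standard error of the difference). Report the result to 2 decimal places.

4.27

SD = √121 ≈ 11.000
r_full = 2·0.68 / (1 + 0.68) ≈ 0.810
SEM = 11.000 · √(1 − 0.810) = 11.000 · √0.190 ≈ 11.000 · 0.436 ≈ 4.801
SE_diff = √2 · SEM ≈ 6.789
z = |61 − 32| / 6.789 = 29 / 6.789 ≈ 4.271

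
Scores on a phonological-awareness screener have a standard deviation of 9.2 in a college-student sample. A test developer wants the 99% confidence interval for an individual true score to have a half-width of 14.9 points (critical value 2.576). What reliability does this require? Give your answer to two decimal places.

0.60

SEM needed = half-width / z = 14.9/2.576 ≈ 5.7842
Required reliability = 1 − (SEM/SD)² = 1 − 0.3953 ≈ 0.6047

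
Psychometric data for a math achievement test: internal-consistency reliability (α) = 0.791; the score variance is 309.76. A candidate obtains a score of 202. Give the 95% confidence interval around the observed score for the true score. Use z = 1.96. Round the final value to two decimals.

[186.23, 217.77]

SD = √309.76 ≈ 17.6000
The standard error of measurement is 17.6000×√(1 − 0.7910) ≈ 17.6000×0.4572 ≈ 8.0461.
Half-width = 1.96×8.0461 ≈ 15.7704
Interval: (186.2296, 217.7704)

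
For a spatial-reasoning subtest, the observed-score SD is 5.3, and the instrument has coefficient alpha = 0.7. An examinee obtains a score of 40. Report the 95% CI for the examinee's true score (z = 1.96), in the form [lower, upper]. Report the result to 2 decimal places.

[34.31, 45.69]

SEM = 5.30000 × √(1 − 0.70000) = 5.30000 × √0.30000 ≈ 5.30000 × 0.54772 ≈ 2.90293
Half-width = 1.96×2.90293 ≈ 5.68974
Interval: (34.31026, 45.68974)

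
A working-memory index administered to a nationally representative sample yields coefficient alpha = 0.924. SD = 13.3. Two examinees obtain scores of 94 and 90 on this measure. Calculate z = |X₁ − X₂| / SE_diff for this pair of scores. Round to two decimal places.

SEM = 13.300*√(1 − 0.924) ≈ 3.667
SE_diff = SEM * √2 ≈ 3.667 * 1.414 ≈ 5.185
z = 4 / 5.185 ≈ 0.771

0.77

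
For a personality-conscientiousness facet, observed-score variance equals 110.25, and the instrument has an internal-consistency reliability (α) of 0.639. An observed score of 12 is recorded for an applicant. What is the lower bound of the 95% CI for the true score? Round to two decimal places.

SD = √110.25 ≈ 10.50000
The standard error of measurement is 10.50000*√(1 − 0.63900) ≈ 10.50000*0.60083 ≈ 6.30874.
Margin = 1.96 * 6.30874 ≈ 12.36514
Lower limit = 12 − 12.36514 ≈ -0.36514

-0.37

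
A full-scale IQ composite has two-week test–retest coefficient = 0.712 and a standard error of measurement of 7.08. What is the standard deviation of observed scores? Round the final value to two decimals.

13.19

SD = 7.08 / √(1 − 0.712) ≈ 13.193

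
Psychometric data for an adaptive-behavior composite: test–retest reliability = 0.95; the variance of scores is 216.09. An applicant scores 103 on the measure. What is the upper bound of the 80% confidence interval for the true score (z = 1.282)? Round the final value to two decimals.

107.21

σ = 216.09^(1/2) = 14.7000
SEM = 14.7000 · √(1 − 0.9500) = 14.7000 · √0.0500 ≃ 14.7000 · 0.2236 ≃ 3.2870
1.282 · SEM ≃ 4.2140
Upper bound: 103 + 4.2140 = 107.2140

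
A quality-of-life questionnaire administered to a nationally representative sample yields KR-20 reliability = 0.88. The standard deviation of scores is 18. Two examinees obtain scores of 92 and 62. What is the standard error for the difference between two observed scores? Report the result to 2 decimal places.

SEM = 18.000 · √(1 − 0.880) = 18.000 · √0.120 ≃ 18.000 · 0.346 ≃ 6.235
Standard error of the difference = 6.235·√2 ≃ 8.818

8.82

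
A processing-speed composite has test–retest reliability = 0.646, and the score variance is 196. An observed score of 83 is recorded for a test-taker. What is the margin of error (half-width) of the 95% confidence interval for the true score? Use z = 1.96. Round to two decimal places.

16.33

σ = 196^(1/2) = 14.000
SEM = 14.000 × √(1 − 0.646) = 14.000 × √0.354 ≃ 14.000 × 0.595 ≃ 8.330
1.96 × SEM ≃ 16.326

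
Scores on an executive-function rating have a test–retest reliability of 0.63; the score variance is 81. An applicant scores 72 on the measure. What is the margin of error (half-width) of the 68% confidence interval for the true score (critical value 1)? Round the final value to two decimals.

σ = 81^(1/2) = 9.00000
SEM = 9.00000 * √(1 − 0.63000) = 9.00000 * √0.37000 ≈ 9.00000 * 0.60828 ≈ 5.47449
1 * SEM ≈ 5.47449

5.47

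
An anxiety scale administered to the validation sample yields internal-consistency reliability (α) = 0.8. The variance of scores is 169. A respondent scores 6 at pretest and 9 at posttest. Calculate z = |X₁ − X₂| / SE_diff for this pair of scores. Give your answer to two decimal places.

0.36

SD = √169 ≈ 13.00000
SEM = 13.00000 * √(1 − 0.80000) = 13.00000 * √0.20000 ≈ 13.00000 * 0.44721 ≈ 5.81378
Standard error of the difference = 5.81378·√2 ≈ 8.22192
z = |6 − 9| / 8.22192 = 3 / 8.22192 ≈ 0.36488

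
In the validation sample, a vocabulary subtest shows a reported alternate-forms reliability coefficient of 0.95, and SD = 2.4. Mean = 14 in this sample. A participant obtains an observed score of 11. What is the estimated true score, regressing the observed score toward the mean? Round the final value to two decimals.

11.15

T̂ = r·X + (1 − r)·M = 0.950·11 + 0.050·14 = 10.450 + 0.700 ≈ 11.150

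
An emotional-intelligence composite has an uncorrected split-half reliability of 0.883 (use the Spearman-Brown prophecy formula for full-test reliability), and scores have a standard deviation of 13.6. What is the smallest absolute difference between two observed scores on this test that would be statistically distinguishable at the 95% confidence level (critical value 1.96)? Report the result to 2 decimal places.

Spearman-Brown: r = 2(0.883) / (1 + 0.883) = 1.76600 / 1.88300 ≃ 0.93787
The standard error of measurement is 13.60000*√(1 − 0.93787) ≃ 13.60000*0.24927 ≃ 3.39005.
SE_diff = √2 * SEM ≃ 4.79426
Minimum reliable difference = 1.96 * SE_diff ≃ 1.96 * 4.79426 ≃ 9.39675

9.40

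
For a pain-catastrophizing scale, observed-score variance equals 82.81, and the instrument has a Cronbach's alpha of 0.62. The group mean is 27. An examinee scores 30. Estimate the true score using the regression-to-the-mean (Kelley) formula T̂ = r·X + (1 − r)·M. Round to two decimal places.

28.86

T̂ = 0.620(30) + 0.380(27) ≈ 28.860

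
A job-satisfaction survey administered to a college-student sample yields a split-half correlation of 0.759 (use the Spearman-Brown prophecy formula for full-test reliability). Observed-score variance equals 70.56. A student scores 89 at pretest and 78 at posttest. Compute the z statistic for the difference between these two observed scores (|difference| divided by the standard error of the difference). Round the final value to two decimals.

2.50

SD = √70.56 = 8.4000
Spearman-Brown: r = 2(0.759) / (1 + 0.759) = 1.5180 / 1.7590 ≈ 0.8630
SEM = 8.4000 · √(1 − 0.8630) = 8.4000 · √0.1370 ≈ 8.4000 · 0.3701 ≈ 3.1092
Standard error of the difference = 3.1092·√2 ≈ 4.3971
z = |89 − 78| / 4.3971 = 11 / 4.3971 ≈ 2.5016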